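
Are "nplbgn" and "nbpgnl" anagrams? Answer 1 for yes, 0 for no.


Strings: "nplbgn", "nbpgnl"
Sorted first:  bglnnp
Sorted second: bglnnp
Sorted forms match => anagrams

1


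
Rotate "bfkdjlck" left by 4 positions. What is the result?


Input: "bfkdjlck", rotate left by 4
First 4 characters: "bfkd"
Remaining characters: "jlck"
Concatenate remaining + first: "jlck" + "bfkd" = "jlckbfkd"

jlckbfkd


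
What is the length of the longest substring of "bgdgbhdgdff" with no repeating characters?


Input: "bgdgbhdgdff"
Sliding window (track last position of each char):
  Position 0 ('b'): window [0,0] length 1 -- new best
  Position 1 ('g'): window [0,1] length 2 -- new best
  Position 2 ('d'): window [0,2] length 3 -- new best
  Position 3 ('g'): repeat (last at 1), move window start to 2
  Position 3 ('g'): window [2,3] length 2
  Position 4 ('b'): window [2,4] length 3
  Position 5 ('h'): window [2,5] length 4 -- new best
  Position 6 ('d'): repeat (last at 2), move window start to 3
  Position 6 ('d'): window [3,6] length 4
  Position 7 ('g'): repeat (last at 3), move window start to 4
  Position 7 ('g'): window [4,7] length 4
  Position 8 ('d'): repeat (last at 6), move window start to 7
  Position 8 ('d'): window [7,8] length 2
  Position 9 ('f'): window [7,9] length 3
  Position 10 ('f'): repeat (last at 9), move window start to 10
  Position 10 ('f'): window [10,10] length 1
Longest substring with no repeats: "dgbh" with length 4

4


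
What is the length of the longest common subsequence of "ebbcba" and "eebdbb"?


LCS of "ebbcba" and "eebdbb"
DP table:
           e    e    b    d    b    b
      0    0    0    0    0    0    0
  e   0    1    1    1    1    1    1
  b   0    1    1    2    2    2    2
  b   0    1    1    2    2    3    3
  c   0    1    1    2    2    3    3
  b   0    1    1    2    2    3    4
  a   0    1    1    2    2    3    4
LCS length = dp[6][6] = 4

4


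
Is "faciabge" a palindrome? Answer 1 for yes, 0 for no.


Input: faciabge
Reversed: egbaicaf
  Compare pos 0 ('f') with pos 7 ('e'): MISMATCH
  Compare pos 1 ('a') with pos 6 ('g'): MISMATCH
  Compare pos 2 ('c') with pos 5 ('b'): MISMATCH
  Compare pos 3 ('i') with pos 4 ('a'): MISMATCH
Result: not a palindrome

0


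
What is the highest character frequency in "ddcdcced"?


Input: ddcdcced
Character counts:
  'c': 3
  'd': 4
  'e': 1
Maximum frequency: 4

4


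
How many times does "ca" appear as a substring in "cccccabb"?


Searching for "ca" in "cccccabb"
Scanning each position:
  Position 0: "cc" => no
  Position 1: "cc" => no
  Position 2: "cc" => no
  Position 3: "cc" => no
  Position 4: "ca" => MATCH
  Position 5: "ab" => no
  Position 6: "bb" => no
Total occurrences: 1

1


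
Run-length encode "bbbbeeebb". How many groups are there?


Input: bbbbeeebb
Scanning for consecutive runs:
  Group 1: 'b' x 4 (positions 0-3)
  Group 2: 'e' x 3 (positions 4-6)
  Group 3: 'b' x 2 (positions 7-8)
Total groups: 3

3


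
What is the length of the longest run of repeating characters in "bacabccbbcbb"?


Input: "bacabccbbcbb"
Scanning for longest run:
  Position 1 ('a'): new char, reset run to 1
  Position 2 ('c'): new char, reset run to 1
  Position 3 ('a'): new char, reset run to 1
  Position 4 ('b'): new char, reset run to 1
  Position 5 ('c'): new char, reset run to 1
  Position 6 ('c'): continues run of 'c', length=2
  Position 7 ('b'): new char, reset run to 1
  Position 8 ('b'): continues run of 'b', length=2
  Position 9 ('c'): new char, reset run to 1
  Position 10 ('b'): new char, reset run to 1
  Position 11 ('b'): continues run of 'b', length=2
Longest run: 'c' with length 2

2


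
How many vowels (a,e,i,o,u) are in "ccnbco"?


Input: ccnbco
Checking each character:
  'c' at position 0: consonant
  'c' at position 1: consonant
  'n' at position 2: consonant
  'b' at position 3: consonant
  'c' at position 4: consonant
  'o' at position 5: vowel (running total: 1)
Total vowels: 1

1


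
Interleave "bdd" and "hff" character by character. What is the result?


Interleaving "bdd" and "hff":
  Position 0: 'b' from first, 'h' from second => "bh"
  Position 1: 'd' from first, 'f' from second => "df"
  Position 2: 'd' from first, 'f' from second => "df"
Result: bhdfdf

bhdfdf


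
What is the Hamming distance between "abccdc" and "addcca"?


Comparing "abccdc" and "addcca" position by position:
  Position 0: 'a' vs 'a' => same
  Position 1: 'b' vs 'd' => differ
  Position 2: 'c' vs 'd' => differ
  Position 3: 'c' vs 'c' => same
  Position 4: 'd' vs 'c' => differ
  Position 5: 'c' vs 'a' => differ
Total differences (Hamming distance): 4

4


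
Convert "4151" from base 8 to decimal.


Input: "4151" in base 8
Positional expansion:
  Digit '4' (value 4) x 8^3 = 2048
  Digit '1' (value 1) x 8^2 = 64
  Digit '5' (value 5) x 8^1 = 40
  Digit '1' (value 1) x 8^0 = 1
Sum = 2153

2153


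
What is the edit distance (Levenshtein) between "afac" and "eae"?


Computing edit distance: "afac" -> "eae"
DP table:
           e    a    e
      0    1    2    3
  a   1    1    1    2
  f   2    2    2    2
  a   3    3    2    3
  c   4    4    3    3
Edit distance = dp[4][3] = 3

3


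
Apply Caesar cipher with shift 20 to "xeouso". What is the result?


Caesar cipher: shift "xeouso" by 20
  'x' (pos 23) + 20 = pos 17 = 'r'
  'e' (pos 4) + 20 = pos 24 = 'y'
  'o' (pos 14) + 20 = pos 8 = 'i'
  'u' (pos 20) + 20 = pos 14 = 'o'
  's' (pos 18) + 20 = pos 12 = 'm'
  'o' (pos 14) + 20 = pos 8 = 'i'
Result: ryiomi

ryiomi


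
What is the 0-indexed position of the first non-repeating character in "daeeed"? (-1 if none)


Input: daeeed
Character frequencies:
  'a': 1
  'd': 2
  'e': 3
Scanning left to right for freq == 1:
  Position 0 ('d'): freq=2, skip
  Position 1 ('a'): unique! => answer = 1

1


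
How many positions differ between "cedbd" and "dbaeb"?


Comparing "cedbd" and "dbaeb" position by position:
  Position 0: 'c' vs 'd' => DIFFER
  Position 1: 'e' vs 'b' => DIFFER
  Position 2: 'd' vs 'a' => DIFFER
  Position 3: 'b' vs 'e' => DIFFER
  Position 4: 'd' vs 'b' => DIFFER
Positions that differ: 5

5


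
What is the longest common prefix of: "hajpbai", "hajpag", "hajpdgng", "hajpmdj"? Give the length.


Words: hajpbai, hajpag, hajpdgng, hajpmdj
  Position 0: all 'h' => match
  Position 1: all 'a' => match
  Position 2: all 'j' => match
  Position 3: all 'p' => match
  Position 4: ('b', 'a', 'd', 'm') => mismatch, stop
LCP = "hajp" (length 4)

4


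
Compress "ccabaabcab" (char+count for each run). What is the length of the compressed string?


Input: ccabaabcab
Runs:
  'c' x 2 => "c2"
  'a' x 1 => "a1"
  'b' x 1 => "b1"
  'a' x 2 => "a2"
  'b' x 1 => "b1"
  'c' x 1 => "c1"
  'a' x 1 => "a1"
  'b' x 1 => "b1"
Compressed: "c2a1b1a2b1c1a1b1"
Compressed length: 16

16


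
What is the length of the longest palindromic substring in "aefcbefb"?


Input: "aefcbefb"
Checking substrings for palindromes:
  No multi-char palindromic substrings found
Longest palindromic substring: "a" with length 1

1


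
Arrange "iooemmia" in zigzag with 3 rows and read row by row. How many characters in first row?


Zigzag "iooemmia" into 3 rows:
Placing characters:
  'i' => row 0
  'o' => row 1
  'o' => row 2
  'e' => row 1
  'm' => row 0
  'm' => row 1
  'i' => row 2
  'a' => row 1
Rows:
  Row 0: "im"
  Row 1: "oema"
  Row 2: "oi"
First row length: 2

2


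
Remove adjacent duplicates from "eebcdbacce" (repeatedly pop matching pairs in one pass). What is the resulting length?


Input: eebcdbacce
Stack-based adjacent duplicate removal:
  Read 'e': push. Stack: e
  Read 'e': matches stack top 'e' => pop. Stack: (empty)
  Read 'b': push. Stack: b
  Read 'c': push. Stack: bc
  Read 'd': push. Stack: bcd
  Read 'b': push. Stack: bcdb
  Read 'a': push. Stack: bcdba
  Read 'c': push. Stack: bcdbac
  Read 'c': matches stack top 'c' => pop. Stack: bcdba
  Read 'e': push. Stack: bcdbae
Final stack: "bcdbae" (length 6)

6


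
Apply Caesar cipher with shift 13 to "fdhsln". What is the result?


Caesar cipher: shift "fdhsln" by 13
  'f' (pos 5) + 13 = pos 18 = 's'
  'd' (pos 3) + 13 = pos 16 = 'q'
  'h' (pos 7) + 13 = pos 20 = 'u'
  's' (pos 18) + 13 = pos 5 = 'f'
  'l' (pos 11) + 13 = pos 24 = 'y'
  'n' (pos 13) + 13 = pos 0 = 'a'
Result: squfya

squfya


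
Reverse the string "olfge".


Input: olfge
Reading characters right to left:
  Position 4: 'e'
  Position 3: 'g'
  Position 2: 'f'
  Position 1: 'l'
  Position 0: 'o'
Reversed: egflo

egflo


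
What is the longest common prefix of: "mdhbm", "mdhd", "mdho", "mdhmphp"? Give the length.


Words: mdhbm, mdhd, mdho, mdhmphp
  Position 0: all 'm' => match
  Position 1: all 'd' => match
  Position 2: all 'h' => match
  Position 3: ('b', 'd', 'o', 'm') => mismatch, stop
LCP = "mdh" (length 3)

3


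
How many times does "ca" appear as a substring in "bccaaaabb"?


Searching for "ca" in "bccaaaabb"
Scanning each position:
  Position 0: "bc" => no
  Position 1: "cc" => no
  Position 2: "ca" => MATCH
  Position 3: "aa" => no
  Position 4: "aa" => no
  Position 5: "aa" => no
  Position 6: "ab" => no
  Position 7: "bb" => no
Total occurrences: 1

1


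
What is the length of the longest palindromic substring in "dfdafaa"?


Input: "dfdafaa"
Checking substrings for palindromes:
  [0:3] "dfd" (len 3) => palindrome
  [3:6] "afa" (len 3) => palindrome
  [5:7] "aa" (len 2) => palindrome
Longest palindromic substring: "dfd" with length 3

3


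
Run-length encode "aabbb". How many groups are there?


Input: aabbb
Scanning for consecutive runs:
  Group 1: 'a' x 2 (positions 0-1)
  Group 2: 'b' x 3 (positions 2-4)
Total groups: 2

2


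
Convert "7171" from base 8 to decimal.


Input: "7171" in base 8
Positional expansion:
  Digit '7' (value 7) x 8^3 = 3584
  Digit '1' (value 1) x 8^2 = 64
  Digit '7' (value 7) x 8^1 = 56
  Digit '1' (value 1) x 8^0 = 1
Sum = 3705

3705


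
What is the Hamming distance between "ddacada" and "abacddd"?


Comparing "ddacada" and "abacddd" position by position:
  Position 0: 'd' vs 'a' => differ
  Position 1: 'd' vs 'b' => differ
  Position 2: 'a' vs 'a' => same
  Position 3: 'c' vs 'c' => same
  Position 4: 'a' vs 'd' => differ
  Position 5: 'd' vs 'd' => same
  Position 6: 'a' vs 'd' => differ
Total differences (Hamming distance): 4

4


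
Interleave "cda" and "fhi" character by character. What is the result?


Interleaving "cda" and "fhi":
  Position 0: 'c' from first, 'f' from second => "cf"
  Position 1: 'd' from first, 'h' from second => "dh"
  Position 2: 'a' from first, 'i' from second => "ai"
Result: cfdhai

cfdhai


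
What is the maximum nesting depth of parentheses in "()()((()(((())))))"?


Input: "()()((()(((())))))"
Tracking depth:
  Position 0 '(': depth becomes 1
  Position 1 ')': depth becomes 0
  Position 2 '(': depth becomes 1
  Position 3 ')': depth becomes 0
  Position 4 '(': depth becomes 1
  Position 5 '(': depth becomes 2
  Position 6 '(': depth becomes 3
  Position 7 ')': depth becomes 2
  Position 8 '(': depth becomes 3
  Position 9 '(': depth becomes 4
  Position 10 '(': depth becomes 5
  Position 11 '(': depth becomes 6
  Position 12 ')': depth becomes 5
  Position 13 ')': depth becomes 4
  Position 14 ')': depth becomes 3
  Position 15 ')': depth becomes 2
  Position 16 ')': depth becomes 1
  Position 17 ')': depth becomes 0
Maximum depth reached: 6

6


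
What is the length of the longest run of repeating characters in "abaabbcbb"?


Input: "abaabbcbb"
Scanning for longest run:
  Position 1 ('b'): new char, reset run to 1
  Position 2 ('a'): new char, reset run to 1
  Position 3 ('a'): continues run of 'a', length=2
  Position 4 ('b'): new char, reset run to 1
  Position 5 ('b'): continues run of 'b', length=2
  Position 6 ('c'): new char, reset run to 1
  Position 7 ('b'): new char, reset run to 1
  Position 8 ('b'): continues run of 'b', length=2
Longest run: 'a' with length 2

2


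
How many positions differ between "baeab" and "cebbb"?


Comparing "baeab" and "cebbb" position by position:
  Position 0: 'b' vs 'c' => DIFFER
  Position 1: 'a' vs 'e' => DIFFER
  Position 2: 'e' vs 'b' => DIFFER
  Position 3: 'a' vs 'b' => DIFFER
  Position 4: 'b' vs 'b' => same
Positions that differ: 4

4


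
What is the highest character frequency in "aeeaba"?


Input: aeeaba
Character counts:
  'a': 3
  'b': 1
  'e': 2
Maximum frequency: 3

3


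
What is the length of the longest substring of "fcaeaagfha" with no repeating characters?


Input: "fcaeaagfha"
Sliding window (track last position of each char):
  Position 0 ('f'): window [0,0] length 1 -- new best
  Position 1 ('c'): window [0,1] length 2 -- new best
  Position 2 ('a'): window [0,2] length 3 -- new best
  Position 3 ('e'): window [0,3] length 4 -- new best
  Position 4 ('a'): repeat (last at 2), move window start to 3
  Position 4 ('a'): window [3,4] length 2
  Position 5 ('a'): repeat (last at 4), move window start to 5
  Position 5 ('a'): window [5,5] length 1
  Position 6 ('g'): window [5,6] length 2
  Position 7 ('f'): window [5,7] length 3
  Position 8 ('h'): window [5,8] length 4
  Position 9 ('a'): repeat (last at 5), move window start to 6
  Position 9 ('a'): window [6,9] length 4
Longest substring with no repeats: "fcae" with length 4

4


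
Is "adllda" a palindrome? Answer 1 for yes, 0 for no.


Input: adllda
Reversed: adllda
  Compare pos 0 ('a') with pos 5 ('a'): match
  Compare pos 1 ('d') with pos 4 ('d'): match
  Compare pos 2 ('l') with pos 3 ('l'): match
Result: palindrome

1


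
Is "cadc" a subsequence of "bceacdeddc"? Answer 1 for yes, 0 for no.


Check if "cadc" is a subsequence of "bceacdeddc"
Greedy scan:
  Position 0 ('b'): no match needed
  Position 1 ('c'): matches sub[0] = 'c'
  Position 2 ('e'): no match needed
  Position 3 ('a'): matches sub[1] = 'a'
  Position 4 ('c'): no match needed
  Position 5 ('d'): matches sub[2] = 'd'
  Position 6 ('e'): no match needed
  Position 7 ('d'): no match needed
  Position 8 ('d'): no match needed
  Position 9 ('c'): matches sub[3] = 'c'
All 4 characters matched => is a subsequence

1


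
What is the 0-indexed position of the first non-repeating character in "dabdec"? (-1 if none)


Input: dabdec
Character frequencies:
  'a': 1
  'b': 1
  'c': 1
  'd': 2
  'e': 1
Scanning left to right for freq == 1:
  Position 0 ('d'): freq=2, skip
  Position 1 ('a'): unique! => answer = 1

1


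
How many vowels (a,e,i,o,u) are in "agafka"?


Input: agafka
Checking each character:
  'a' at position 0: vowel (running total: 1)
  'g' at position 1: consonant
  'a' at position 2: vowel (running total: 2)
  'f' at position 3: consonant
  'k' at position 4: consonant
  'a' at position 5: vowel (running total: 3)
Total vowels: 3

3


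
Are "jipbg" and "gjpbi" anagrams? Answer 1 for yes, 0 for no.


Strings: "jipbg", "gjpbi"
Sorted first:  bgijp
Sorted second: bgijp
Sorted forms match => anagrams

1


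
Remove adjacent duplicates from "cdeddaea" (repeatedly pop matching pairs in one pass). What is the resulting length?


Input: cdeddaea
Stack-based adjacent duplicate removal:
  Read 'c': push. Stack: c
  Read 'd': push. Stack: cd
  Read 'e': push. Stack: cde
  Read 'd': push. Stack: cded
  Read 'd': matches stack top 'd' => pop. Stack: cde
  Read 'a': push. Stack: cdea
  Read 'e': push. Stack: cdeae
  Read 'a': push. Stack: cdeaea
Final stack: "cdeaea" (length 6)

6


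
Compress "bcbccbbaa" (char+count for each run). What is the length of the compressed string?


Input: bcbccbbaa
Runs:
  'b' x 1 => "b1"
  'c' x 1 => "c1"
  'b' x 1 => "b1"
  'c' x 2 => "c2"
  'b' x 2 => "b2"
  'a' x 2 => "a2"
Compressed: "b1c1b1c2b2a2"
Compressed length: 12

12


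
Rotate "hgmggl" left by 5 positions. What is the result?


Input: "hgmggl", rotate left by 5
First 5 characters: "hgmgg"
Remaining characters: "l"
Concatenate remaining + first: "l" + "hgmgg" = "lhgmgg"

lhgmgg


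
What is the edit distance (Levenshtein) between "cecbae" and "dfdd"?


Computing edit distance: "cecbae" -> "dfdd"
DP table:
           d    f    d    d
      0    1    2    3    4
  c   1    1    2    3    4
  e   2    2    2    3    4
  c   3    3    3    3    4
  b   4    4    4    4    4
  a   5    5    5    5    5
  e   6    6    6    6    6
Edit distance = dp[6][4] = 6

6


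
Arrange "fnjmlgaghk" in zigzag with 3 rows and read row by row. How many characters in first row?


Zigzag "fnjmlgaghk" into 3 rows:
Placing characters:
  'f' => row 0
  'n' => row 1
  'j' => row 2
  'm' => row 1
  'l' => row 0
  'g' => row 1
  'a' => row 2
  'g' => row 1
  'h' => row 0
  'k' => row 1
Rows:
  Row 0: "flh"
  Row 1: "nmggk"
  Row 2: "ja"
First row length: 3

3


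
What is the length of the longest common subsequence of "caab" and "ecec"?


LCS of "caab" and "ecec"
DP table:
           e    c    e    c
      0    0    0    0    0
  c   0    0    1    1    1
  a   0    0    1    1    1
  a   0    0    1    1    1
  b   0    0    1    1    1
LCS length = dp[4][4] = 1

1


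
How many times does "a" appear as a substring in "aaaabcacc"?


Searching for "a" in "aaaabcacc"
Scanning each position:
  Position 0: "a" => MATCH
  Position 1: "a" => MATCH
  Position 2: "a" => MATCH
  Position 3: "a" => MATCH
  Position 4: "b" => no
  Position 5: "c" => no
  Position 6: "a" => MATCH
  Position 7: "c" => no
  Position 8: "c" => no
Total occurrences: 5

5


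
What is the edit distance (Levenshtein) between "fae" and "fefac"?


Computing edit distance: "fae" -> "fefac"
DP table:
           f    e    f    a    c
      0    1    2    3    4    5
  f   1    0    1    2    3    4
  a   2    1    1    2    2    3
  e   3    2    1    2    3    3
Edit distance = dp[3][5] = 3

3


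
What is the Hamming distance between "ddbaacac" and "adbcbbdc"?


Comparing "ddbaacac" and "adbcbbdc" position by position:
  Position 0: 'd' vs 'a' => differ
  Position 1: 'd' vs 'd' => same
  Position 2: 'b' vs 'b' => same
  Position 3: 'a' vs 'c' => differ
  Position 4: 'a' vs 'b' => differ
  Position 5: 'c' vs 'b' => differ
  Position 6: 'a' vs 'd' => differ
  Position 7: 'c' vs 'c' => same
Total differences (Hamming distance): 5

5


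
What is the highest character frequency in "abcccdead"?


Input: abcccdead
Character counts:
  'a': 2
  'b': 1
  'c': 3
  'd': 2
  'e': 1
Maximum frequency: 3

3


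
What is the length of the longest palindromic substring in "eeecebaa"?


Input: "eeecebaa"
Checking substrings for palindromes:
  [0:3] "eee" (len 3) => palindrome
  [2:5] "ece" (len 3) => palindrome
  [0:2] "ee" (len 2) => palindrome
  [1:3] "ee" (len 2) => palindrome
  [6:8] "aa" (len 2) => palindrome
Longest palindromic substring: "eee" with length 3

3


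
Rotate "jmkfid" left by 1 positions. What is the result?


Input: "jmkfid", rotate left by 1
First 1 characters: "j"
Remaining characters: "mkfid"
Concatenate remaining + first: "mkfid" + "j" = "mkfidj"

mkfidj


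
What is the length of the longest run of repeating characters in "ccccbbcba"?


Input: "ccccbbcba"
Scanning for longest run:
  Position 1 ('c'): continues run of 'c', length=2
  Position 2 ('c'): continues run of 'c', length=3
  Position 3 ('c'): continues run of 'c', length=4
  Position 4 ('b'): new char, reset run to 1
  Position 5 ('b'): continues run of 'b', length=2
  Position 6 ('c'): new char, reset run to 1
  Position 7 ('b'): new char, reset run to 1
  Position 8 ('a'): new char, reset run to 1
Longest run: 'c' with length 4

4


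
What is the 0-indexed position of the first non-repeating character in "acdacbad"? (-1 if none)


Input: acdacbad
Character frequencies:
  'a': 3
  'b': 1
  'c': 2
  'd': 2
Scanning left to right for freq == 1:
  Position 0 ('a'): freq=3, skip
  Position 1 ('c'): freq=2, skip
  Position 2 ('d'): freq=2, skip
  Position 3 ('a'): freq=3, skip
  Position 4 ('c'): freq=2, skip
  Position 5 ('b'): unique! => answer = 5

5


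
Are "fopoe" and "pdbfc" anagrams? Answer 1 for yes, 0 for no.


Strings: "fopoe", "pdbfc"
Sorted first:  efoop
Sorted second: bcdfp
Differ at position 0: 'e' vs 'b' => not anagrams

0


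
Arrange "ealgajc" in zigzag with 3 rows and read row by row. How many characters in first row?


Zigzag "ealgajc" into 3 rows:
Placing characters:
  'e' => row 0
  'a' => row 1
  'l' => row 2
  'g' => row 1
  'a' => row 0
  'j' => row 1
  'c' => row 2
Rows:
  Row 0: "ea"
  Row 1: "agj"
  Row 2: "lc"
First row length: 2

2


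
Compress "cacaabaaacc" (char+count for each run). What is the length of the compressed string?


Input: cacaabaaacc
Runs:
  'c' x 1 => "c1"
  'a' x 1 => "a1"
  'c' x 1 => "c1"
  'a' x 2 => "a2"
  'b' x 1 => "b1"
  'a' x 3 => "a3"
  'c' x 2 => "c2"
Compressed: "c1a1c1a2b1a3c2"
Compressed length: 14

14


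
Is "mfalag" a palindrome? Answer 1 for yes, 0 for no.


Input: mfalag
Reversed: galafm
  Compare pos 0 ('m') with pos 5 ('g'): MISMATCH
  Compare pos 1 ('f') with pos 4 ('a'): MISMATCH
  Compare pos 2 ('a') with pos 3 ('l'): MISMATCH
Result: not a palindrome

0


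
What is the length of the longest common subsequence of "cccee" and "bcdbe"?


LCS of "cccee" and "bcdbe"
DP table:
           b    c    d    b    e
      0    0    0    0    0    0
  c   0    0    1    1    1    1
  c   0    0    1    1    1    1
  c   0    0    1    1    1    1
  e   0    0    1    1    1    2
  e   0    0    1    1    1    2
LCS length = dp[5][5] = 2

2


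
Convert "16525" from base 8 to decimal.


Input: "16525" in base 8
Positional expansion:
  Digit '1' (value 1) x 8^4 = 4096
  Digit '6' (value 6) x 8^3 = 3072
  Digit '5' (value 5) x 8^2 = 320
  Digit '2' (value 2) x 8^1 = 16
  Digit '5' (value 5) x 8^0 = 5
Sum = 7509

7509


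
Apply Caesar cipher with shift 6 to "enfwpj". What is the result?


Caesar cipher: shift "enfwpj" by 6
  'e' (pos 4) + 6 = pos 10 = 'k'
  'n' (pos 13) + 6 = pos 19 = 't'
  'f' (pos 5) + 6 = pos 11 = 'l'
  'w' (pos 22) + 6 = pos 2 = 'c'
  'p' (pos 15) + 6 = pos 21 = 'v'
  'j' (pos 9) + 6 = pos 15 = 'p'
Result: ktlcvp

ktlcvp


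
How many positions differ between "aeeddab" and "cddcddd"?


Comparing "aeeddab" and "cddcddd" position by position:
  Position 0: 'a' vs 'c' => DIFFER
  Position 1: 'e' vs 'd' => DIFFER
  Position 2: 'e' vs 'd' => DIFFER
  Position 3: 'd' vs 'c' => DIFFER
  Position 4: 'd' vs 'd' => same
  Position 5: 'a' vs 'd' => DIFFER
  Position 6: 'b' vs 'd' => DIFFER
Positions that differ: 6

6


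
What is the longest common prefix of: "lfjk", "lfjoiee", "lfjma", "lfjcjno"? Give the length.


Words: lfjk, lfjoiee, lfjma, lfjcjno
  Position 0: all 'l' => match
  Position 1: all 'f' => match
  Position 2: all 'j' => match
  Position 3: ('k', 'o', 'm', 'c') => mismatch, stop
LCP = "lfj" (length 3)

3


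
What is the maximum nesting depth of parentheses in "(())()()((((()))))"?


Input: "(())()()((((()))))"
Tracking depth:
  Position 0 '(': depth becomes 1
  Position 1 '(': depth becomes 2
  Position 2 ')': depth becomes 1
  Position 3 ')': depth becomes 0
  Position 4 '(': depth becomes 1
  Position 5 ')': depth becomes 0
  Position 6 '(': depth becomes 1
  Position 7 ')': depth becomes 0
  Position 8 '(': depth becomes 1
  Position 9 '(': depth becomes 2
  Position 10 '(': depth becomes 3
  Position 11 '(': depth becomes 4
  Position 12 '(': depth becomes 5
  Position 13 ')': depth becomes 4
  Position 14 ')': depth becomes 3
  Position 15 ')': depth becomes 2
  Position 16 ')': depth becomes 1
  Position 17 ')': depth becomes 0
Maximum depth reached: 5

5


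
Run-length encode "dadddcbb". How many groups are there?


Input: dadddcbb
Scanning for consecutive runs:
  Group 1: 'd' x 1 (positions 0-0)
  Group 2: 'a' x 1 (positions 1-1)
  Group 3: 'd' x 3 (positions 2-4)
  Group 4: 'c' x 1 (positions 5-5)
  Group 5: 'b' x 2 (positions 6-7)
Total groups: 5

5


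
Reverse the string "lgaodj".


Input: lgaodj
Reading characters right to left:
  Position 5: 'j'
  Position 4: 'd'
  Position 3: 'o'
  Position 2: 'a'
  Position 1: 'g'
  Position 0: 'l'
Reversed: jdoagl

jdoagl


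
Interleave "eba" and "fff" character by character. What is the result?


Interleaving "eba" and "fff":
  Position 0: 'e' from first, 'f' from second => "ef"
  Position 1: 'b' from first, 'f' from second => "bf"
  Position 2: 'a' from first, 'f' from second => "af"
Result: efbfaf

efbfaf


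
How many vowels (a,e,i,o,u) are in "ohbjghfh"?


Input: ohbjghfh
Checking each character:
  'o' at position 0: vowel (running total: 1)
  'h' at position 1: consonant
  'b' at position 2: consonant
  'j' at position 3: consonant
  'g' at position 4: consonant
  'h' at position 5: consonant
  'f' at position 6: consonant
  'h' at position 7: consonant
Total vowels: 1

1


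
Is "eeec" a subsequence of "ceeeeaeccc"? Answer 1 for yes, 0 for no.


Check if "eeec" is a subsequence of "ceeeeaeccc"
Greedy scan:
  Position 0 ('c'): no match needed
  Position 1 ('e'): matches sub[0] = 'e'
  Position 2 ('e'): matches sub[1] = 'e'
  Position 3 ('e'): matches sub[2] = 'e'
  Position 4 ('e'): no match needed
  Position 5 ('a'): no match needed
  Position 6 ('e'): no match needed
  Position 7 ('c'): matches sub[3] = 'c'
  Position 8 ('c'): no match needed
  Position 9 ('c'): no match needed
All 4 characters matched => is a subsequence

1


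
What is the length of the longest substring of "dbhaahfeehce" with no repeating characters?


Input: "dbhaahfeehce"
Sliding window (track last position of each char):
  Position 0 ('d'): window [0,0] length 1 -- new best
  Position 1 ('b'): window [0,1] length 2 -- new best
  Position 2 ('h'): window [0,2] length 3 -- new best
  Position 3 ('a'): window [0,3] length 4 -- new best
  Position 4 ('a'): repeat (last at 3), move window start to 4
  Position 4 ('a'): window [4,4] length 1
  Position 5 ('h'): window [4,5] length 2
  Position 6 ('f'): window [4,6] length 3
  Position 7 ('e'): window [4,7] length 4
  Position 8 ('e'): repeat (last at 7), move window start to 8
  Position 8 ('e'): window [8,8] length 1
  Position 9 ('h'): window [8,9] length 2
  Position 10 ('c'): window [8,10] length 3
  Position 11 ('e'): repeat (last at 8), move window start to 9
  Position 11 ('e'): window [9,11] length 3
Longest substring with no repeats: "dbha" with length 4

4


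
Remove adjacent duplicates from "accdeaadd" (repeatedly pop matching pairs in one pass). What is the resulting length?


Input: accdeaadd
Stack-based adjacent duplicate removal:
  Read 'a': push. Stack: a
  Read 'c': push. Stack: ac
  Read 'c': matches stack top 'c' => pop. Stack: a
  Read 'd': push. Stack: ad
  Read 'e': push. Stack: ade
  Read 'a': push. Stack: adea
  Read 'a': matches stack top 'a' => pop. Stack: ade
  Read 'd': push. Stack: aded
  Read 'd': matches stack top 'd' => pop. Stack: ade
Final stack: "ade" (length 3)

3


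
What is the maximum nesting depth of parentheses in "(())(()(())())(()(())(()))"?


Input: "(())(()(())())(()(())(()))"
Tracking depth:
  Position 0 '(': depth becomes 1
  Position 1 '(': depth becomes 2
  Position 2 ')': depth becomes 1
  Position 3 ')': depth becomes 0
  Position 4 '(': depth becomes 1
  Position 5 '(': depth becomes 2
  Position 6 ')': depth becomes 1
  Position 7 '(': depth becomes 2
  Position 8 '(': depth becomes 3
  Position 9 ')': depth becomes 2
  Position 10 ')': depth becomes 1
  Position 11 '(': depth becomes 2
  Position 12 ')': depth becomes 1
  Position 13 ')': depth becomes 0
  Position 14 '(': depth becomes 1
  Position 15 '(': depth becomes 2
  Position 16 ')': depth becomes 1
  Position 17 '(': depth becomes 2
  Position 18 '(': depth becomes 3
  Position 19 ')': depth becomes 2
  Position 20 ')': depth becomes 1
  Position 21 '(': depth becomes 2
  Position 22 '(': depth becomes 3
  Position 23 ')': depth becomes 2
  Position 24 ')': depth becomes 1
  Position 25 ')': depth becomes 0
Maximum depth reached: 3

3


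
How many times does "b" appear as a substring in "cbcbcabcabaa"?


Searching for "b" in "cbcbcabcabaa"
Scanning each position:
  Position 0: "c" => no
  Position 1: "b" => MATCH
  Position 2: "c" => no
  Position 3: "b" => MATCH
  Position 4: "c" => no
  Position 5: "a" => no
  Position 6: "b" => MATCH
  Position 7: "c" => no
  Position 8: "a" => no
  Position 9: "b" => MATCH
  Position 10: "a" => no
  Position 11: "a" => no
Total occurrences: 4

4


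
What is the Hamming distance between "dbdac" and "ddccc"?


Comparing "dbdac" and "ddccc" position by position:
  Position 0: 'd' vs 'd' => same
  Position 1: 'b' vs 'd' => differ
  Position 2: 'd' vs 'c' => differ
  Position 3: 'a' vs 'c' => differ
  Position 4: 'c' vs 'c' => same
Total differences (Hamming distance): 3

3


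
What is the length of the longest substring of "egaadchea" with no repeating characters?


Input: "egaadchea"
Sliding window (track last position of each char):
  Position 0 ('e'): window [0,0] length 1 -- new best
  Position 1 ('g'): window [0,1] length 2 -- new best
  Position 2 ('a'): window [0,2] length 3 -- new best
  Position 3 ('a'): repeat (last at 2), move window start to 3
  Position 3 ('a'): window [3,3] length 1
  Position 4 ('d'): window [3,4] length 2
  Position 5 ('c'): window [3,5] length 3
  Position 6 ('h'): window [3,6] length 4 -- new best
  Position 7 ('e'): window [3,7] length 5 -- new best
  Position 8 ('a'): repeat (last at 3), move window start to 4
  Position 8 ('a'): window [4,8] length 5
Longest substring with no repeats: "adche" with length 5

5


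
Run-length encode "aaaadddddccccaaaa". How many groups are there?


Input: aaaadddddccccaaaa
Scanning for consecutive runs:
  Group 1: 'a' x 4 (positions 0-3)
  Group 2: 'd' x 5 (positions 4-8)
  Group 3: 'c' x 4 (positions 9-12)
  Group 4: 'a' x 4 (positions 13-16)
Total groups: 4

4


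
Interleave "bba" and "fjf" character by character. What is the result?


Interleaving "bba" and "fjf":
  Position 0: 'b' from first, 'f' from second => "bf"
  Position 1: 'b' from first, 'j' from second => "bj"
  Position 2: 'a' from first, 'f' from second => "af"
Result: bfbjaf

bfbjaf


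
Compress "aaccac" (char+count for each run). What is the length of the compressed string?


Input: aaccac
Runs:
  'a' x 2 => "a2"
  'c' x 2 => "c2"
  'a' x 1 => "a1"
  'c' x 1 => "c1"
Compressed: "a2c2a1c1"
Compressed length: 8

8


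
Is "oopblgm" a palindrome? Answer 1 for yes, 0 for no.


Input: oopblgm
Reversed: mglbpoo
  Compare pos 0 ('o') with pos 6 ('m'): MISMATCH
  Compare pos 1 ('o') with pos 5 ('g'): MISMATCH
  Compare pos 2 ('p') with pos 4 ('l'): MISMATCH
Result: not a palindrome

0


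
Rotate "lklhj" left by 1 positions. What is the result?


Input: "lklhj", rotate left by 1
First 1 characters: "l"
Remaining characters: "klhj"
Concatenate remaining + first: "klhj" + "l" = "klhjl"

klhjl


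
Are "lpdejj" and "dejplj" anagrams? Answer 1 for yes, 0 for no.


Strings: "lpdejj", "dejplj"
Sorted first:  dejjlp
Sorted second: dejjlp
Sorted forms match => anagrams

1


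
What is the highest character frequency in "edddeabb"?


Input: edddeabb
Character counts:
  'a': 1
  'b': 2
  'd': 3
  'e': 2
Maximum frequency: 3

3


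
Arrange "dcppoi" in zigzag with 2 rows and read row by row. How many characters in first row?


Zigzag "dcppoi" into 2 rows:
Placing characters:
  'd' => row 0
  'c' => row 1
  'p' => row 0
  'p' => row 1
  'o' => row 0
  'i' => row 1
Rows:
  Row 0: "dpo"
  Row 1: "cpi"
First row length: 3

3


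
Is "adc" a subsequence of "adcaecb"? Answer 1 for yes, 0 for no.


Check if "adc" is a subsequence of "adcaecb"
Greedy scan:
  Position 0 ('a'): matches sub[0] = 'a'
  Position 1 ('d'): matches sub[1] = 'd'
  Position 2 ('c'): matches sub[2] = 'c'
  Position 3 ('a'): no match needed
  Position 4 ('e'): no match needed
  Position 5 ('c'): no match needed
  Position 6 ('b'): no match needed
All 3 characters matched => is a subsequence

1


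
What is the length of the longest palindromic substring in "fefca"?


Input: "fefca"
Checking substrings for palindromes:
  [0:3] "fef" (len 3) => palindrome
Longest palindromic substring: "fef" with length 3

3


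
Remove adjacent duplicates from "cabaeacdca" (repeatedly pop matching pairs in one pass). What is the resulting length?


Input: cabaeacdca
Stack-based adjacent duplicate removal:
  Read 'c': push. Stack: c
  Read 'a': push. Stack: ca
  Read 'b': push. Stack: cab
  Read 'a': push. Stack: caba
  Read 'e': push. Stack: cabae
  Read 'a': push. Stack: cabaea
  Read 'c': push. Stack: cabaeac
  Read 'd': push. Stack: cabaeacd
  Read 'c': push. Stack: cabaeacdc
  Read 'a': push. Stack: cabaeacdca
Final stack: "cabaeacdca" (length 10)

10


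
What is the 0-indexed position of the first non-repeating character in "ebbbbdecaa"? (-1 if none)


Input: ebbbbdecaa
Character frequencies:
  'a': 2
  'b': 4
  'c': 1
  'd': 1
  'e': 2
Scanning left to right for freq == 1:
  Position 0 ('e'): freq=2, skip
  Position 1 ('b'): freq=4, skip
  Position 2 ('b'): freq=4, skip
  Position 3 ('b'): freq=4, skip
  Position 4 ('b'): freq=4, skip
  Position 5 ('d'): unique! => answer = 5

5


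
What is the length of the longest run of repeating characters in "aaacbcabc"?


Input: "aaacbcabc"
Scanning for longest run:
  Position 1 ('a'): continues run of 'a', length=2
  Position 2 ('a'): continues run of 'a', length=3
  Position 3 ('c'): new char, reset run to 1
  Position 4 ('b'): new char, reset run to 1
  Position 5 ('c'): new char, reset run to 1
  Position 6 ('a'): new char, reset run to 1
  Position 7 ('b'): new char, reset run to 1
  Position 8 ('c'): new char, reset run to 1
Longest run: 'a' with length 3

3


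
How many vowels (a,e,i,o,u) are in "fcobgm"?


Input: fcobgm
Checking each character:
  'f' at position 0: consonant
  'c' at position 1: consonant
  'o' at position 2: vowel (running total: 1)
  'b' at position 3: consonant
  'g' at position 4: consonant
  'm' at position 5: consonant
Total vowels: 1

1


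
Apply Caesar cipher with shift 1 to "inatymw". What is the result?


Caesar cipher: shift "inatymw" by 1
  'i' (pos 8) + 1 = pos 9 = 'j'
  'n' (pos 13) + 1 = pos 14 = 'o'
  'a' (pos 0) + 1 = pos 1 = 'b'
  't' (pos 19) + 1 = pos 20 = 'u'
  'y' (pos 24) + 1 = pos 25 = 'z'
  'm' (pos 12) + 1 = pos 13 = 'n'
  'w' (pos 22) + 1 = pos 23 = 'x'
Result: jobuznx

jobuznx


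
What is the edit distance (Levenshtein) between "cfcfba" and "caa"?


Computing edit distance: "cfcfba" -> "caa"
DP table:
           c    a    a
      0    1    2    3
  c   1    0    1    2
  f   2    1    1    2
  c   3    2    2    2
  f   4    3    3    3
  b   5    4    4    4
  a   6    5    4    4
Edit distance = dp[6][3] = 4

4


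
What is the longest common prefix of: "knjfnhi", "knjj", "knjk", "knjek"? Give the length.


Words: knjfnhi, knjj, knjk, knjek
  Position 0: all 'k' => match
  Position 1: all 'n' => match
  Position 2: all 'j' => match
  Position 3: ('f', 'j', 'k', 'e') => mismatch, stop
LCP = "knj" (length 3)

3


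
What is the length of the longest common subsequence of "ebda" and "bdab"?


LCS of "ebda" and "bdab"
DP table:
           b    d    a    b
      0    0    0    0    0
  e   0    0    0    0    0
  b   0    1    1    1    1
  d   0    1    2    2    2
  a   0    1    2    3    3
LCS length = dp[4][4] = 3

3


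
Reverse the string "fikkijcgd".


Input: fikkijcgd
Reading characters right to left:
  Position 8: 'd'
  Position 7: 'g'
  Position 6: 'c'
  Position 5: 'j'
  Position 4: 'i'
  Position 3: 'k'
  Position 2: 'k'
  Position 1: 'i'
  Position 0: 'f'
Reversed: dgcjikkif

dgcjikkif


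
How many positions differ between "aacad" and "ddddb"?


Comparing "aacad" and "ddddb" position by position:
  Position 0: 'a' vs 'd' => DIFFER
  Position 1: 'a' vs 'd' => DIFFER
  Position 2: 'c' vs 'd' => DIFFER
  Position 3: 'a' vs 'd' => DIFFER
  Position 4: 'd' vs 'b' => DIFFER
Positions that differ: 5

5


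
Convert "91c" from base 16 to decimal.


Input: "91c" in base 16
Positional expansion:
  Digit '9' (value 9) x 16^2 = 2304
  Digit '1' (value 1) x 16^1 = 16
  Digit 'c' (value 12) x 16^0 = 12
Sum = 2332

2332


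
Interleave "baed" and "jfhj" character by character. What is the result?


Interleaving "baed" and "jfhj":
  Position 0: 'b' from first, 'j' from second => "bj"
  Position 1: 'a' from first, 'f' from second => "af"
  Position 2: 'e' from first, 'h' from second => "eh"
  Position 3: 'd' from first, 'j' from second => "dj"
Result: bjafehdj

bjafehdj


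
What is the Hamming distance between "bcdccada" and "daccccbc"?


Comparing "bcdccada" and "daccccbc" position by position:
  Position 0: 'b' vs 'd' => differ
  Position 1: 'c' vs 'a' => differ
  Position 2: 'd' vs 'c' => differ
  Position 3: 'c' vs 'c' => same
  Position 4: 'c' vs 'c' => same
  Position 5: 'a' vs 'c' => differ
  Position 6: 'd' vs 'b' => differ
  Position 7: 'a' vs 'c' => differ
Total differences (Hamming distance): 6

6


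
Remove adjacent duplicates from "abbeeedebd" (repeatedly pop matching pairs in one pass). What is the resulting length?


Input: abbeeedebd
Stack-based adjacent duplicate removal:
  Read 'a': push. Stack: a
  Read 'b': push. Stack: ab
  Read 'b': matches stack top 'b' => pop. Stack: a
  Read 'e': push. Stack: ae
  Read 'e': matches stack top 'e' => pop. Stack: a
  Read 'e': push. Stack: ae
  Read 'd': push. Stack: aed
  Read 'e': push. Stack: aede
  Read 'b': push. Stack: aedeb
  Read 'd': push. Stack: aedebd
Final stack: "aedebd" (length 6)

6


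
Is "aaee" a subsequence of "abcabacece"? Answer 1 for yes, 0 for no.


Check if "aaee" is a subsequence of "abcabacece"
Greedy scan:
  Position 0 ('a'): matches sub[0] = 'a'
  Position 1 ('b'): no match needed
  Position 2 ('c'): no match needed
  Position 3 ('a'): matches sub[1] = 'a'
  Position 4 ('b'): no match needed
  Position 5 ('a'): no match needed
  Position 6 ('c'): no match needed
  Position 7 ('e'): matches sub[2] = 'e'
  Position 8 ('c'): no match needed
  Position 9 ('e'): matches sub[3] = 'e'
All 4 characters matched => is a subsequence

1


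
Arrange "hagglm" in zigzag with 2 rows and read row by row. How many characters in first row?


Zigzag "hagglm" into 2 rows:
Placing characters:
  'h' => row 0
  'a' => row 1
  'g' => row 0
  'g' => row 1
  'l' => row 0
  'm' => row 1
Rows:
  Row 0: "hgl"
  Row 1: "agm"
First row length: 3

3


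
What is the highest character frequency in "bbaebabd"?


Input: bbaebabd
Character counts:
  'a': 2
  'b': 4
  'd': 1
  'e': 1
Maximum frequency: 4

4


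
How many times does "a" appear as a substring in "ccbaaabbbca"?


Searching for "a" in "ccbaaabbbca"
Scanning each position:
  Position 0: "c" => no
  Position 1: "c" => no
  Position 2: "b" => no
  Position 3: "a" => MATCH
  Position 4: "a" => MATCH
  Position 5: "a" => MATCH
  Position 6: "b" => no
  Position 7: "b" => no
  Position 8: "b" => no
  Position 9: "c" => no
  Position 10: "a" => MATCH
Total occurrences: 4

4


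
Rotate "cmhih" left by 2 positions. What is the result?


Input: "cmhih", rotate left by 2
First 2 characters: "cm"
Remaining characters: "hih"
Concatenate remaining + first: "hih" + "cm" = "hihcm"

hihcm


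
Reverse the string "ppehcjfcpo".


Input: ppehcjfcpo
Reading characters right to left:
  Position 9: 'o'
  Position 8: 'p'
  Position 7: 'c'
  Position 6: 'f'
  Position 5: 'j'
  Position 4: 'c'
  Position 3: 'h'
  Position 2: 'e'
  Position 1: 'p'
  Position 0: 'p'
Reversed: opcfjchepp

opcfjchepp


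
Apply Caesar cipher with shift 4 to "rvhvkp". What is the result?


Caesar cipher: shift "rvhvkp" by 4
  'r' (pos 17) + 4 = pos 21 = 'v'
  'v' (pos 21) + 4 = pos 25 = 'z'
  'h' (pos 7) + 4 = pos 11 = 'l'
  'v' (pos 21) + 4 = pos 25 = 'z'
  'k' (pos 10) + 4 = pos 14 = 'o'
  'p' (pos 15) + 4 = pos 19 = 't'
Result: vzlzot

vzlzot


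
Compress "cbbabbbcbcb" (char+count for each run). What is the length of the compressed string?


Input: cbbabbbcbcb
Runs:
  'c' x 1 => "c1"
  'b' x 2 => "b2"
  'a' x 1 => "a1"
  'b' x 3 => "b3"
  'c' x 1 => "c1"
  'b' x 1 => "b1"
  'c' x 1 => "c1"
  'b' x 1 => "b1"
Compressed: "c1b2a1b3c1b1c1b1"
Compressed length: 16

16
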